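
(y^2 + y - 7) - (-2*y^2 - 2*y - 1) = 3*y^2 + 3*y - 6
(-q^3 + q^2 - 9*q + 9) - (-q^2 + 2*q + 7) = -q^3 + 2*q^2 - 11*q + 2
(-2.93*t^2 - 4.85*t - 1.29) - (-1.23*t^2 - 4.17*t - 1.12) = -1.7*t^2 - 0.68*t - 0.17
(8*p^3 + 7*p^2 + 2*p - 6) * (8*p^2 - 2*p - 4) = 64*p^5 + 40*p^4 - 30*p^3 - 80*p^2 + 4*p + 24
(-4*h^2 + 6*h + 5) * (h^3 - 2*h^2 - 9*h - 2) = -4*h^5 + 14*h^4 + 29*h^3 - 56*h^2 - 57*h - 10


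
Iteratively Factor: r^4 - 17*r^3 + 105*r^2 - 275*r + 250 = (r - 5)*(r^3 - 12*r^2 + 45*r - 50) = (r - 5)^2*(r^2 - 7*r + 10) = (r - 5)^2*(r - 2)*(r - 5)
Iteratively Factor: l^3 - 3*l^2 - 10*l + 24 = (l - 2)*(l^2 - l - 12) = (l - 4)*(l - 2)*(l + 3)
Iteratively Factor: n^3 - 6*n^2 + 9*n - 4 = (n - 1)*(n^2 - 5*n + 4) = (n - 1)^2*(n - 4)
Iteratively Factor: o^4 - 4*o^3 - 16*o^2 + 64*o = (o - 4)*(o^3 - 16*o) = (o - 4)*(o + 4)*(o^2 - 4*o) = o*(o - 4)*(o + 4)*(o - 4)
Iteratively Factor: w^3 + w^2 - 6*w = (w + 3)*(w^2 - 2*w) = (w - 2)*(w + 3)*(w)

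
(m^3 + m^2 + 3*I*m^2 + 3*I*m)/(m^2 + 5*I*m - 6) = m*(m + 1)/(m + 2*I)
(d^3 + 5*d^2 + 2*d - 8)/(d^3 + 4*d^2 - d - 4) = (d + 2)/(d + 1)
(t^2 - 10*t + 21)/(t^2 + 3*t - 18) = (t - 7)/(t + 6)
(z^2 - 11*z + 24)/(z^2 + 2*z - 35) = (z^2 - 11*z + 24)/(z^2 + 2*z - 35)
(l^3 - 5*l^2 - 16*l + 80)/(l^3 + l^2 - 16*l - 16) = (l - 5)/(l + 1)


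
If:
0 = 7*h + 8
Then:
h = -8/7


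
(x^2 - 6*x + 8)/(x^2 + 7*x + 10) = (x^2 - 6*x + 8)/(x^2 + 7*x + 10)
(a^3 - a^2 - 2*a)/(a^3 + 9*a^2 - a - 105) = a*(a^2 - a - 2)/(a^3 + 9*a^2 - a - 105)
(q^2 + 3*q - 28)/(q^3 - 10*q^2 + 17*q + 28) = (q + 7)/(q^2 - 6*q - 7)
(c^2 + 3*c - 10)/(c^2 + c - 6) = (c + 5)/(c + 3)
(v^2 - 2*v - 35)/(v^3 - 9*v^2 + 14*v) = (v + 5)/(v*(v - 2))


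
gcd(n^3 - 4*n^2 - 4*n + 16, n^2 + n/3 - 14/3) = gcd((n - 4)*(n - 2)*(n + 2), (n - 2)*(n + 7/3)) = n - 2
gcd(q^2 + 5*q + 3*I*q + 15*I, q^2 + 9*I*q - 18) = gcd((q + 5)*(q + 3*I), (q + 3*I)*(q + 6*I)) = q + 3*I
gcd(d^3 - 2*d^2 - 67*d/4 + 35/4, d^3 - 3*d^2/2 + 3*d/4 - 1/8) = d - 1/2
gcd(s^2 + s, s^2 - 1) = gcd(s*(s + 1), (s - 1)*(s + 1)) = s + 1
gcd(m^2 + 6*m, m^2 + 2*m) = m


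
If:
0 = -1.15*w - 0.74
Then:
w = -0.64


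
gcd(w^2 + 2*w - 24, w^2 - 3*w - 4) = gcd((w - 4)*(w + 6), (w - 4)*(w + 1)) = w - 4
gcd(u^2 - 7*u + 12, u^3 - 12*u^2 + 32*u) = u - 4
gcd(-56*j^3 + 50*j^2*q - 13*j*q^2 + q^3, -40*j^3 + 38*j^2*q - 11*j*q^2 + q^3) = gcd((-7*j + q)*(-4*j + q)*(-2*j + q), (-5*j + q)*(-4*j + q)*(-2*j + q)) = 8*j^2 - 6*j*q + q^2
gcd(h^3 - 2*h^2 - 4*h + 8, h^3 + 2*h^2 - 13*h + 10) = h - 2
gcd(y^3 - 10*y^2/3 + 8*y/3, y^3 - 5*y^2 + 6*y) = y^2 - 2*y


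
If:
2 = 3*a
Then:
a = 2/3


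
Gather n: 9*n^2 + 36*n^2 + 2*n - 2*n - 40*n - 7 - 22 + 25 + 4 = 45*n^2 - 40*n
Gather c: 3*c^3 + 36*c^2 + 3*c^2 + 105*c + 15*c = 3*c^3 + 39*c^2 + 120*c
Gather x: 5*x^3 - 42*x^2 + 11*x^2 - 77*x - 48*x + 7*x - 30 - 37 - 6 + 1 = 5*x^3 - 31*x^2 - 118*x - 72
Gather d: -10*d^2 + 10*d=-10*d^2 + 10*d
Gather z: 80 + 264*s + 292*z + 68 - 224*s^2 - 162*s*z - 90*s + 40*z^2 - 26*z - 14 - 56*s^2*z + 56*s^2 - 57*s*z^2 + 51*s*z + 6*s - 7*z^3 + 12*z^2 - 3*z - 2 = -168*s^2 + 180*s - 7*z^3 + z^2*(52 - 57*s) + z*(-56*s^2 - 111*s + 263) + 132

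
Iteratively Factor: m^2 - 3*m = (m - 3)*(m)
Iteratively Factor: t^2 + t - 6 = (t - 2)*(t + 3)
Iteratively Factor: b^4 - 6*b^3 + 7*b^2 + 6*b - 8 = (b - 1)*(b^3 - 5*b^2 + 2*b + 8) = (b - 1)*(b + 1)*(b^2 - 6*b + 8) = (b - 2)*(b - 1)*(b + 1)*(b - 4)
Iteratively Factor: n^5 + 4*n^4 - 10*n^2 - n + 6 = (n + 1)*(n^4 + 3*n^3 - 3*n^2 - 7*n + 6) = (n + 1)*(n + 2)*(n^3 + n^2 - 5*n + 3) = (n + 1)*(n + 2)*(n + 3)*(n^2 - 2*n + 1) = (n - 1)*(n + 1)*(n + 2)*(n + 3)*(n - 1)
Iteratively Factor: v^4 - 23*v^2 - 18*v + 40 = (v + 2)*(v^3 - 2*v^2 - 19*v + 20) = (v - 1)*(v + 2)*(v^2 - v - 20) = (v - 1)*(v + 2)*(v + 4)*(v - 5)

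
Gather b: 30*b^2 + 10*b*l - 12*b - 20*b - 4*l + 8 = 30*b^2 + b*(10*l - 32) - 4*l + 8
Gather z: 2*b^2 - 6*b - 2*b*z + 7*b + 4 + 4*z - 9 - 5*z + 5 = 2*b^2 + b + z*(-2*b - 1)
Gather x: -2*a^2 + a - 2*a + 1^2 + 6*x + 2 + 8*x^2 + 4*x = -2*a^2 - a + 8*x^2 + 10*x + 3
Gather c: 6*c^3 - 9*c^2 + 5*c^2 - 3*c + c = 6*c^3 - 4*c^2 - 2*c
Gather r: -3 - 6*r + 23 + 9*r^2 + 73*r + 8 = 9*r^2 + 67*r + 28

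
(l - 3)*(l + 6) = l^2 + 3*l - 18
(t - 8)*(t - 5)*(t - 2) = t^3 - 15*t^2 + 66*t - 80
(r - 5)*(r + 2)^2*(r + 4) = r^4 + 3*r^3 - 20*r^2 - 84*r - 80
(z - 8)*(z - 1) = z^2 - 9*z + 8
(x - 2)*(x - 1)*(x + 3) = x^3 - 7*x + 6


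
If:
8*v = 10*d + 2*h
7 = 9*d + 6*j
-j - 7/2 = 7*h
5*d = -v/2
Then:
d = 28/1899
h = -140/211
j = 483/422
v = -280/1899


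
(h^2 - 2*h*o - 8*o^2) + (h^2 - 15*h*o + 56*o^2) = 2*h^2 - 17*h*o + 48*o^2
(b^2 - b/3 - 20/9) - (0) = b^2 - b/3 - 20/9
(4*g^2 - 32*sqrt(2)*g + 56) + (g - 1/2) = 4*g^2 - 32*sqrt(2)*g + g + 111/2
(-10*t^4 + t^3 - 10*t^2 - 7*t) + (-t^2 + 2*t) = -10*t^4 + t^3 - 11*t^2 - 5*t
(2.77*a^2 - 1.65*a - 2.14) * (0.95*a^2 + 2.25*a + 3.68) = 2.6315*a^4 + 4.665*a^3 + 4.4481*a^2 - 10.887*a - 7.8752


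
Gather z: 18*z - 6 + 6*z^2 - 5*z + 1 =6*z^2 + 13*z - 5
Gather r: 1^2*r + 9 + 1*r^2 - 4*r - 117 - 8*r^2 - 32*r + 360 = -7*r^2 - 35*r + 252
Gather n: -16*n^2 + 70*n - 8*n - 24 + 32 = -16*n^2 + 62*n + 8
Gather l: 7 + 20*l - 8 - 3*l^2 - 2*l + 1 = -3*l^2 + 18*l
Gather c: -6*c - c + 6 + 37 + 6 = 49 - 7*c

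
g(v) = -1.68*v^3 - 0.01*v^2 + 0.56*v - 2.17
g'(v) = -5.04*v^2 - 0.02*v + 0.56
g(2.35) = -22.71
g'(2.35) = -27.32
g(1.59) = -8.06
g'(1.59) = -12.21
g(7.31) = -654.85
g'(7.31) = -268.90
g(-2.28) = 16.41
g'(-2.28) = -25.59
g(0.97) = -3.17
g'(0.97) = -4.20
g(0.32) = -2.05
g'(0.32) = 0.04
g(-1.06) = -0.77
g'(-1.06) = -5.08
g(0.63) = -2.24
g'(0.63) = -1.45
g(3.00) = -45.94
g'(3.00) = -44.86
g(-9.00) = 1216.70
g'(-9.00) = -407.50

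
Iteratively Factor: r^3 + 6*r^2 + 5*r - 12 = (r + 4)*(r^2 + 2*r - 3) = (r + 3)*(r + 4)*(r - 1)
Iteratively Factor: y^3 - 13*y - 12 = (y - 4)*(y^2 + 4*y + 3) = (y - 4)*(y + 3)*(y + 1)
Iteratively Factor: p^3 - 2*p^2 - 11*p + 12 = (p - 1)*(p^2 - p - 12) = (p - 1)*(p + 3)*(p - 4)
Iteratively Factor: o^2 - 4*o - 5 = (o - 5)*(o + 1)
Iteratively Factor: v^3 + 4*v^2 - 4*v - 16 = (v - 2)*(v^2 + 6*v + 8) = (v - 2)*(v + 4)*(v + 2)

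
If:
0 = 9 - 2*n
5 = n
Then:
No Solution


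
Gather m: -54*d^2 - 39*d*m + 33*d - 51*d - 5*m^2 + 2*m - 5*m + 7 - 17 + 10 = -54*d^2 - 18*d - 5*m^2 + m*(-39*d - 3)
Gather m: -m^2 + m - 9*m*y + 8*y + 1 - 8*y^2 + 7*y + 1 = -m^2 + m*(1 - 9*y) - 8*y^2 + 15*y + 2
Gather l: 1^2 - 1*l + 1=2 - l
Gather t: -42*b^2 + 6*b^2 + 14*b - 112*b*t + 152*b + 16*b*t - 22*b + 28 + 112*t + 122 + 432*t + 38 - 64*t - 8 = -36*b^2 + 144*b + t*(480 - 96*b) + 180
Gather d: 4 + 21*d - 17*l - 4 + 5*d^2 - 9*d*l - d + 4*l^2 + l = 5*d^2 + d*(20 - 9*l) + 4*l^2 - 16*l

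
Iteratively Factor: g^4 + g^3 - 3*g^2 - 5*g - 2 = (g + 1)*(g^3 - 3*g - 2) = (g + 1)^2*(g^2 - g - 2) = (g + 1)^3*(g - 2)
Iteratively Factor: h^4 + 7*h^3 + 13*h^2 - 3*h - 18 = (h + 3)*(h^3 + 4*h^2 + h - 6) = (h + 3)^2*(h^2 + h - 2) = (h - 1)*(h + 3)^2*(h + 2)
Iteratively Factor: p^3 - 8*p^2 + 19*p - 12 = (p - 3)*(p^2 - 5*p + 4) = (p - 3)*(p - 1)*(p - 4)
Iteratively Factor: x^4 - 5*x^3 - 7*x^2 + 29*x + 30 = (x - 3)*(x^3 - 2*x^2 - 13*x - 10) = (x - 3)*(x + 1)*(x^2 - 3*x - 10) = (x - 3)*(x + 1)*(x + 2)*(x - 5)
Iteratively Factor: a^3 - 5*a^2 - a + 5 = (a - 1)*(a^2 - 4*a - 5) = (a - 5)*(a - 1)*(a + 1)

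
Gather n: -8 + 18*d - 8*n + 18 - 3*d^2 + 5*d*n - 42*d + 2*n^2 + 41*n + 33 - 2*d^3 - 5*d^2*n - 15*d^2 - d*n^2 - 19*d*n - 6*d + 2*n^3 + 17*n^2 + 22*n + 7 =-2*d^3 - 18*d^2 - 30*d + 2*n^3 + n^2*(19 - d) + n*(-5*d^2 - 14*d + 55) + 50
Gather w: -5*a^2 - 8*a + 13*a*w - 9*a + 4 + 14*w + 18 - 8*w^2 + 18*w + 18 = -5*a^2 - 17*a - 8*w^2 + w*(13*a + 32) + 40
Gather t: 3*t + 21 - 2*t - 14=t + 7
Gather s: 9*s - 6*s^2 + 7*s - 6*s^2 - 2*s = -12*s^2 + 14*s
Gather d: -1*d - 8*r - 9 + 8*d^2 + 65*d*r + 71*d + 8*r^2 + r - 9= 8*d^2 + d*(65*r + 70) + 8*r^2 - 7*r - 18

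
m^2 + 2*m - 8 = (m - 2)*(m + 4)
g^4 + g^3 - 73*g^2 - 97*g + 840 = (g - 8)*(g - 3)*(g + 5)*(g + 7)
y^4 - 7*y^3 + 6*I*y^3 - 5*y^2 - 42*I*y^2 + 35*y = y*(y - 7)*(y + I)*(y + 5*I)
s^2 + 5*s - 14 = (s - 2)*(s + 7)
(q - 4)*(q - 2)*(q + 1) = q^3 - 5*q^2 + 2*q + 8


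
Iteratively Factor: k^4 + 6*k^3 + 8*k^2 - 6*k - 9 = (k - 1)*(k^3 + 7*k^2 + 15*k + 9) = (k - 1)*(k + 3)*(k^2 + 4*k + 3) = (k - 1)*(k + 3)^2*(k + 1)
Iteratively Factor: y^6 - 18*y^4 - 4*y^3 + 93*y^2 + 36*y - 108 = (y + 2)*(y^5 - 2*y^4 - 14*y^3 + 24*y^2 + 45*y - 54) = (y - 3)*(y + 2)*(y^4 + y^3 - 11*y^2 - 9*y + 18) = (y - 3)*(y + 2)^2*(y^3 - y^2 - 9*y + 9) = (y - 3)*(y + 2)^2*(y + 3)*(y^2 - 4*y + 3) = (y - 3)*(y - 1)*(y + 2)^2*(y + 3)*(y - 3)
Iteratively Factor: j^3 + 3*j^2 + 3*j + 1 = (j + 1)*(j^2 + 2*j + 1) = (j + 1)^2*(j + 1)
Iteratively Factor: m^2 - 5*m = (m - 5)*(m)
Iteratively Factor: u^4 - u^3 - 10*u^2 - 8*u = (u)*(u^3 - u^2 - 10*u - 8) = u*(u - 4)*(u^2 + 3*u + 2) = u*(u - 4)*(u + 2)*(u + 1)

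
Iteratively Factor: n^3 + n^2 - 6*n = (n - 2)*(n^2 + 3*n) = n*(n - 2)*(n + 3)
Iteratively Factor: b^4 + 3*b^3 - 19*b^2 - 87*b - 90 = (b + 2)*(b^3 + b^2 - 21*b - 45) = (b + 2)*(b + 3)*(b^2 - 2*b - 15) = (b - 5)*(b + 2)*(b + 3)*(b + 3)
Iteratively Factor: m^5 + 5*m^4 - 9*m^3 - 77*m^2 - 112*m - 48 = (m + 1)*(m^4 + 4*m^3 - 13*m^2 - 64*m - 48) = (m + 1)*(m + 4)*(m^3 - 13*m - 12) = (m + 1)^2*(m + 4)*(m^2 - m - 12) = (m + 1)^2*(m + 3)*(m + 4)*(m - 4)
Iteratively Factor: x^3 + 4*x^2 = (x + 4)*(x^2) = x*(x + 4)*(x)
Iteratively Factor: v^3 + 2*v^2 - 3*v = (v)*(v^2 + 2*v - 3) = v*(v - 1)*(v + 3)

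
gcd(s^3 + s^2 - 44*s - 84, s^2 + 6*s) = s + 6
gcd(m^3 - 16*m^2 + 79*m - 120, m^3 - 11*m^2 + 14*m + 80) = m^2 - 13*m + 40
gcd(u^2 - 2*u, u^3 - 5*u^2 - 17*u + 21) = 1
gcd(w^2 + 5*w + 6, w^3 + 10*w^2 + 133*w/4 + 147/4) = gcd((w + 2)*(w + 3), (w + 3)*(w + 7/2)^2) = w + 3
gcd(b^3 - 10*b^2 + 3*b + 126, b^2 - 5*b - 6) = b - 6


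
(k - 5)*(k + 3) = k^2 - 2*k - 15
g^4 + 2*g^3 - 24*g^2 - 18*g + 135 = (g - 3)^2*(g + 3)*(g + 5)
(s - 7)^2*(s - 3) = s^3 - 17*s^2 + 91*s - 147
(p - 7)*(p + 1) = p^2 - 6*p - 7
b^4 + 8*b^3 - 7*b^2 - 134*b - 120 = (b - 4)*(b + 1)*(b + 5)*(b + 6)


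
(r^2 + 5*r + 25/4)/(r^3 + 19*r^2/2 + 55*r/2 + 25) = (r + 5/2)/(r^2 + 7*r + 10)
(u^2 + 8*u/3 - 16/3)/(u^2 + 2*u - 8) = (u - 4/3)/(u - 2)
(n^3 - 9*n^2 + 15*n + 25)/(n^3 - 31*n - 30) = (n^2 - 10*n + 25)/(n^2 - n - 30)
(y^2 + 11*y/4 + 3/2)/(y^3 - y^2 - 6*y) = (y + 3/4)/(y*(y - 3))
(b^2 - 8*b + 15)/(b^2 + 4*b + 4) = (b^2 - 8*b + 15)/(b^2 + 4*b + 4)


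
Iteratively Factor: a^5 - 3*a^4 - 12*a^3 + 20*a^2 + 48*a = (a - 3)*(a^4 - 12*a^2 - 16*a) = (a - 3)*(a + 2)*(a^3 - 2*a^2 - 8*a) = a*(a - 3)*(a + 2)*(a^2 - 2*a - 8) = a*(a - 4)*(a - 3)*(a + 2)*(a + 2)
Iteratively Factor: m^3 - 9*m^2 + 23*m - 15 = (m - 1)*(m^2 - 8*m + 15) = (m - 5)*(m - 1)*(m - 3)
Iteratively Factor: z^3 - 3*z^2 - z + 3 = (z - 1)*(z^2 - 2*z - 3) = (z - 3)*(z - 1)*(z + 1)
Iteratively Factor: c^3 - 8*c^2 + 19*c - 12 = (c - 4)*(c^2 - 4*c + 3) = (c - 4)*(c - 1)*(c - 3)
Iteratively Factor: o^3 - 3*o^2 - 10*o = (o - 5)*(o^2 + 2*o) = (o - 5)*(o + 2)*(o)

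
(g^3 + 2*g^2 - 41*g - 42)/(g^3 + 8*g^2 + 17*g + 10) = (g^2 + g - 42)/(g^2 + 7*g + 10)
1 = 1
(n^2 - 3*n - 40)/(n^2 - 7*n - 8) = (n + 5)/(n + 1)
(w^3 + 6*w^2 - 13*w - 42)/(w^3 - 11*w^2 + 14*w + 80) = (w^2 + 4*w - 21)/(w^2 - 13*w + 40)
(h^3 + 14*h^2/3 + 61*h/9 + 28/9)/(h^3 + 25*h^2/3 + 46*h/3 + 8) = (h + 7/3)/(h + 6)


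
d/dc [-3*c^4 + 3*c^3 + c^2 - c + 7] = -12*c^3 + 9*c^2 + 2*c - 1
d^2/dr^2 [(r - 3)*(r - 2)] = 2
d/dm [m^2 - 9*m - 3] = 2*m - 9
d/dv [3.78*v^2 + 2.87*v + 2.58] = 7.56*v + 2.87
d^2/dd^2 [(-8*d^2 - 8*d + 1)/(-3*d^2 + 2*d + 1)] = 30*(8*d^3 + 3*d^2 + 6*d - 1)/(27*d^6 - 54*d^5 + 9*d^4 + 28*d^3 - 3*d^2 - 6*d - 1)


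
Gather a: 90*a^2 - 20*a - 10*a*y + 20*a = 90*a^2 - 10*a*y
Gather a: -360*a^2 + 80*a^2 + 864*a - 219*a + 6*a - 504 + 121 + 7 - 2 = -280*a^2 + 651*a - 378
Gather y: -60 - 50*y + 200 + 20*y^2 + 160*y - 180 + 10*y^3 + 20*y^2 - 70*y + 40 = 10*y^3 + 40*y^2 + 40*y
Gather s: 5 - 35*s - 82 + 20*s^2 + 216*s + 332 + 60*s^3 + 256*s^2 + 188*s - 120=60*s^3 + 276*s^2 + 369*s + 135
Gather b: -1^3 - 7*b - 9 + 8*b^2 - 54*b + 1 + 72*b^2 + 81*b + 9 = 80*b^2 + 20*b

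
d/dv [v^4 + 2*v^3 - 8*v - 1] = 4*v^3 + 6*v^2 - 8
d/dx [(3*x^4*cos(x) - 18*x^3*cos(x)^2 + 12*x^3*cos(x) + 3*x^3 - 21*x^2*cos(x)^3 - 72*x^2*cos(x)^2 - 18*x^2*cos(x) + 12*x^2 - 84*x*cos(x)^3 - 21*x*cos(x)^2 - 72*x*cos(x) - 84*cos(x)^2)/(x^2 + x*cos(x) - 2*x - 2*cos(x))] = (-6*x^4*sin(x) + 42*x^3*sin(2*x) + 12*sqrt(2)*x^3*cos(x + pi/4) + 90*x^2*sin(x) + 84*x^2*sin(2*x) - 12*x^2*cos(x) - 21*x^2*cos(2*x) - 15*x^2 + 84*x*sin(x) - 336*x*sin(2*x) - 96*x*cos(x) + 84*x*cos(2*x) + 60*x - 336*sin(x) + 252*cos(x) + 168*cos(2*x) + 120)/(2*x^2 - 8*x + 8)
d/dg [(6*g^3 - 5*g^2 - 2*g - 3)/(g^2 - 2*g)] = 6*(g^4 - 4*g^3 + 2*g^2 + g - 1)/(g^2*(g^2 - 4*g + 4))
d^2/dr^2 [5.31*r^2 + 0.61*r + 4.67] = 10.6200000000000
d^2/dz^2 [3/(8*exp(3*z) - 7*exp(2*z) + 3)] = 12*((7 - 18*exp(z))*(8*exp(3*z) - 7*exp(2*z) + 3) + 2*(12*exp(z) - 7)^2*exp(2*z))*exp(2*z)/(8*exp(3*z) - 7*exp(2*z) + 3)^3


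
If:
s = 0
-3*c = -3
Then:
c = 1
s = 0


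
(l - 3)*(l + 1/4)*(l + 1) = l^3 - 7*l^2/4 - 7*l/2 - 3/4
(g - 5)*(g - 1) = g^2 - 6*g + 5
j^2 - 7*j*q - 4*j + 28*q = (j - 4)*(j - 7*q)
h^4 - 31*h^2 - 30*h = h*(h - 6)*(h + 1)*(h + 5)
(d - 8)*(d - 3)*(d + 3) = d^3 - 8*d^2 - 9*d + 72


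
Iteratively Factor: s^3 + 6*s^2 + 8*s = (s)*(s^2 + 6*s + 8) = s*(s + 2)*(s + 4)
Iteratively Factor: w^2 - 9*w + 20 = (w - 4)*(w - 5)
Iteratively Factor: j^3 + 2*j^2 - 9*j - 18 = (j + 2)*(j^2 - 9) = (j - 3)*(j + 2)*(j + 3)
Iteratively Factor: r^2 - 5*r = (r - 5)*(r)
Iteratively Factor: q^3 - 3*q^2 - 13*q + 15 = (q - 5)*(q^2 + 2*q - 3) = (q - 5)*(q - 1)*(q + 3)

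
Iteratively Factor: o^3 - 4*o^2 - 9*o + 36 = (o - 3)*(o^2 - o - 12) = (o - 3)*(o + 3)*(o - 4)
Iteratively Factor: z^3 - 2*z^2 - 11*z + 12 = (z - 4)*(z^2 + 2*z - 3) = (z - 4)*(z - 1)*(z + 3)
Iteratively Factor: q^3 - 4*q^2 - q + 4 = (q - 1)*(q^2 - 3*q - 4) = (q - 4)*(q - 1)*(q + 1)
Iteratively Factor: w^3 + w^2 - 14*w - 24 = (w - 4)*(w^2 + 5*w + 6) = (w - 4)*(w + 3)*(w + 2)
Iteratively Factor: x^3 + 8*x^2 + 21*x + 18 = (x + 3)*(x^2 + 5*x + 6) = (x + 3)^2*(x + 2)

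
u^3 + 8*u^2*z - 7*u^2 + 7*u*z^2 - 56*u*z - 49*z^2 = (u - 7)*(u + z)*(u + 7*z)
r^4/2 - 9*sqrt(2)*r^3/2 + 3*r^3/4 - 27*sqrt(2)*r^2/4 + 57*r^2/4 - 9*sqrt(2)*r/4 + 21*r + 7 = (r/2 + 1/2)*(r + 1/2)*(r - 7*sqrt(2))*(r - 2*sqrt(2))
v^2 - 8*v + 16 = (v - 4)^2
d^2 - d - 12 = (d - 4)*(d + 3)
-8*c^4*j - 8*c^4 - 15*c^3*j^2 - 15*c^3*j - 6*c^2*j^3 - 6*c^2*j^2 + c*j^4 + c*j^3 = (-8*c + j)*(c + j)^2*(c*j + c)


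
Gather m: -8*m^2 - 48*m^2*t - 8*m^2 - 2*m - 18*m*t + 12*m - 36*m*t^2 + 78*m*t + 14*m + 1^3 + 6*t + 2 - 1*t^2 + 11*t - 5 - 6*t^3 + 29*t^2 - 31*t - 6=m^2*(-48*t - 16) + m*(-36*t^2 + 60*t + 24) - 6*t^3 + 28*t^2 - 14*t - 8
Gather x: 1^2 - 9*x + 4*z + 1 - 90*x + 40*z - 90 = -99*x + 44*z - 88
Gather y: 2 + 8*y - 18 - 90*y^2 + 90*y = -90*y^2 + 98*y - 16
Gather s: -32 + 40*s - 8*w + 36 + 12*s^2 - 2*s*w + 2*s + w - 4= 12*s^2 + s*(42 - 2*w) - 7*w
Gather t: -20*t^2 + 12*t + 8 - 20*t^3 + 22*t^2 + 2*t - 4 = -20*t^3 + 2*t^2 + 14*t + 4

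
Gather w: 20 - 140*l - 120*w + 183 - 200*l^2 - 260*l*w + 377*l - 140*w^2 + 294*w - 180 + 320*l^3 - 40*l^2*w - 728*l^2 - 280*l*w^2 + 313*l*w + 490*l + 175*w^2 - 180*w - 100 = 320*l^3 - 928*l^2 + 727*l + w^2*(35 - 280*l) + w*(-40*l^2 + 53*l - 6) - 77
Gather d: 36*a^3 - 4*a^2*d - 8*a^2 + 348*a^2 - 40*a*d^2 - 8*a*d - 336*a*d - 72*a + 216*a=36*a^3 + 340*a^2 - 40*a*d^2 + 144*a + d*(-4*a^2 - 344*a)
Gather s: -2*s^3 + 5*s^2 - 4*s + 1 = -2*s^3 + 5*s^2 - 4*s + 1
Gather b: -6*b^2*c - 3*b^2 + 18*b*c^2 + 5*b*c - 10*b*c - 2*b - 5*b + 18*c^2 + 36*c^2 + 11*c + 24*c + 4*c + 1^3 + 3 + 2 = b^2*(-6*c - 3) + b*(18*c^2 - 5*c - 7) + 54*c^2 + 39*c + 6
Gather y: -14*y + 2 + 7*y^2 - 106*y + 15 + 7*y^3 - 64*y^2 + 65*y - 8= 7*y^3 - 57*y^2 - 55*y + 9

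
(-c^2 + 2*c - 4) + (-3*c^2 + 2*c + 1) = -4*c^2 + 4*c - 3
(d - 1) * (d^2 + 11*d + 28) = d^3 + 10*d^2 + 17*d - 28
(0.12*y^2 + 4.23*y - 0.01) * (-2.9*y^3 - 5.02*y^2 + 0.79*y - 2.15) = -0.348*y^5 - 12.8694*y^4 - 21.1108*y^3 + 3.1339*y^2 - 9.1024*y + 0.0215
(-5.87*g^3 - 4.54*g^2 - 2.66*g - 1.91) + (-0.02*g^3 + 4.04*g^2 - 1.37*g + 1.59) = -5.89*g^3 - 0.5*g^2 - 4.03*g - 0.32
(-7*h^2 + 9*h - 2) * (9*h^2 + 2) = -63*h^4 + 81*h^3 - 32*h^2 + 18*h - 4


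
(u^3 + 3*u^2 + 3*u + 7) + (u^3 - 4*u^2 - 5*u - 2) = 2*u^3 - u^2 - 2*u + 5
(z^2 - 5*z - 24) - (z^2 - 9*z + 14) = 4*z - 38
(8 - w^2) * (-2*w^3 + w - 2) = 2*w^5 - 17*w^3 + 2*w^2 + 8*w - 16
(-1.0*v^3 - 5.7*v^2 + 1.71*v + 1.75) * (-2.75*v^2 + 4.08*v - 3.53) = 2.75*v^5 + 11.595*v^4 - 24.4285*v^3 + 22.2853*v^2 + 1.1037*v - 6.1775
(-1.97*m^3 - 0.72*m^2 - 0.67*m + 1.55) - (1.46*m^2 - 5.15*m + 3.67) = -1.97*m^3 - 2.18*m^2 + 4.48*m - 2.12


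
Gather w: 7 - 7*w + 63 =70 - 7*w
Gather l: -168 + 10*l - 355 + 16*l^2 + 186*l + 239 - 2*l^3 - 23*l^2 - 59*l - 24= -2*l^3 - 7*l^2 + 137*l - 308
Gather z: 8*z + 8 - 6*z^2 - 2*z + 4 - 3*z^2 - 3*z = -9*z^2 + 3*z + 12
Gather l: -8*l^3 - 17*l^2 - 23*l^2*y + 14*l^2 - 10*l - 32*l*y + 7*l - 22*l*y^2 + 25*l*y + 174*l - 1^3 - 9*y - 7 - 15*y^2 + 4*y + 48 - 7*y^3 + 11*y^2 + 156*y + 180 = -8*l^3 + l^2*(-23*y - 3) + l*(-22*y^2 - 7*y + 171) - 7*y^3 - 4*y^2 + 151*y + 220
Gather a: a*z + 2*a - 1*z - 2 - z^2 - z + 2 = a*(z + 2) - z^2 - 2*z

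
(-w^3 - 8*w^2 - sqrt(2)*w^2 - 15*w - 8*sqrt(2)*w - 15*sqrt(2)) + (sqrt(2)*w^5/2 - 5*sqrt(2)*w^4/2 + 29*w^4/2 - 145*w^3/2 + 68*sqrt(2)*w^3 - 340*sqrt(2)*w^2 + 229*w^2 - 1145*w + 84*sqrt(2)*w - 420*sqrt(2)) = sqrt(2)*w^5/2 - 5*sqrt(2)*w^4/2 + 29*w^4/2 - 147*w^3/2 + 68*sqrt(2)*w^3 - 341*sqrt(2)*w^2 + 221*w^2 - 1160*w + 76*sqrt(2)*w - 435*sqrt(2)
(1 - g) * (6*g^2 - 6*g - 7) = -6*g^3 + 12*g^2 + g - 7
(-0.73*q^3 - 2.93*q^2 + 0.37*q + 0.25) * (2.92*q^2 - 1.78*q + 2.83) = -2.1316*q^5 - 7.2562*q^4 + 4.2299*q^3 - 8.2205*q^2 + 0.6021*q + 0.7075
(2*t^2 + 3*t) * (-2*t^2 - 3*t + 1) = -4*t^4 - 12*t^3 - 7*t^2 + 3*t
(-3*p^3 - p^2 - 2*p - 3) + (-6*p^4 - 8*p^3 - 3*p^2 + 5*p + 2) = -6*p^4 - 11*p^3 - 4*p^2 + 3*p - 1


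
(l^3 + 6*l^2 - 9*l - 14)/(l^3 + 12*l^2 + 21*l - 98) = (l + 1)/(l + 7)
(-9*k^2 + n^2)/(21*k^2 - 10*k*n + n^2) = (-3*k - n)/(7*k - n)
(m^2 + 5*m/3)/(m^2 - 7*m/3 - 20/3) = m/(m - 4)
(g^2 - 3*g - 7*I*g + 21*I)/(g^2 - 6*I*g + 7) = (g - 3)/(g + I)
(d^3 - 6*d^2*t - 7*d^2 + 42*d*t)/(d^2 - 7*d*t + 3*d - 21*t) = d*(d^2 - 6*d*t - 7*d + 42*t)/(d^2 - 7*d*t + 3*d - 21*t)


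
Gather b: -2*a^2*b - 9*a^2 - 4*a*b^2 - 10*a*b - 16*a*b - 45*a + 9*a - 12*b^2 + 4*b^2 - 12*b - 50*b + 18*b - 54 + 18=-9*a^2 - 36*a + b^2*(-4*a - 8) + b*(-2*a^2 - 26*a - 44) - 36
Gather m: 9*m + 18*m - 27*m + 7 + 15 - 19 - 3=0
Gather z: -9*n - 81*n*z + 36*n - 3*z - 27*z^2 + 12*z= 27*n - 27*z^2 + z*(9 - 81*n)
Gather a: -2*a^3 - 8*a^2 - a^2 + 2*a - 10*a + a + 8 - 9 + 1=-2*a^3 - 9*a^2 - 7*a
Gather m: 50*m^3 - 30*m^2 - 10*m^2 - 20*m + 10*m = 50*m^3 - 40*m^2 - 10*m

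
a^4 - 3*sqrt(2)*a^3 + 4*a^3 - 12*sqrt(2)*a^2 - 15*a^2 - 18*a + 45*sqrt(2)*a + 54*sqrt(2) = (a - 3)*(a + 1)*(a + 6)*(a - 3*sqrt(2))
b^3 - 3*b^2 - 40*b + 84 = (b - 7)*(b - 2)*(b + 6)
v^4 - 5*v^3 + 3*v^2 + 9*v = v*(v - 3)^2*(v + 1)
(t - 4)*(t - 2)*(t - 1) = t^3 - 7*t^2 + 14*t - 8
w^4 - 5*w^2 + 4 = (w - 2)*(w - 1)*(w + 1)*(w + 2)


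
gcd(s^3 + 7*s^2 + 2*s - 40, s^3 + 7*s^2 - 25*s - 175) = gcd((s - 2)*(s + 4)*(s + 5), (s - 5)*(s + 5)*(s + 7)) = s + 5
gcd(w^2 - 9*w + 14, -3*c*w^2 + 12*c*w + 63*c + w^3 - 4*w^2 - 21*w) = w - 7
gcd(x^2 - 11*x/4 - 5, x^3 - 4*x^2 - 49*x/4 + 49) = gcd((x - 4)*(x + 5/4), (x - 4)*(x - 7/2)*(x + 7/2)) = x - 4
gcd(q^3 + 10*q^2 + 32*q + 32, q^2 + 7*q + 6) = 1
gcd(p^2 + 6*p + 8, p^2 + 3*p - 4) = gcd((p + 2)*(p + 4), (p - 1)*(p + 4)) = p + 4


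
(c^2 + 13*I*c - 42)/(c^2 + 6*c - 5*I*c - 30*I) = (c^2 + 13*I*c - 42)/(c^2 + c*(6 - 5*I) - 30*I)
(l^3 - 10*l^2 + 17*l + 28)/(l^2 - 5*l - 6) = (l^2 - 11*l + 28)/(l - 6)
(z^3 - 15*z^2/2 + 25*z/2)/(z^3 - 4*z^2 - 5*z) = (z - 5/2)/(z + 1)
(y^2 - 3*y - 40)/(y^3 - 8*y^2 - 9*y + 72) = (y + 5)/(y^2 - 9)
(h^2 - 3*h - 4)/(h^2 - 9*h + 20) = (h + 1)/(h - 5)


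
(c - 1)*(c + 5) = c^2 + 4*c - 5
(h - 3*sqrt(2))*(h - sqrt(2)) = h^2 - 4*sqrt(2)*h + 6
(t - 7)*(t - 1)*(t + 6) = t^3 - 2*t^2 - 41*t + 42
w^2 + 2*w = w*(w + 2)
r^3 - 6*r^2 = r^2*(r - 6)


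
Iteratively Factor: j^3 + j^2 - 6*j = (j)*(j^2 + j - 6) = j*(j - 2)*(j + 3)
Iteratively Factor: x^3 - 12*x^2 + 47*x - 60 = (x - 5)*(x^2 - 7*x + 12) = (x - 5)*(x - 3)*(x - 4)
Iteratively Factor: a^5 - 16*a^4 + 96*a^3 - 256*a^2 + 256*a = (a - 4)*(a^4 - 12*a^3 + 48*a^2 - 64*a) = (a - 4)^2*(a^3 - 8*a^2 + 16*a) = (a - 4)^3*(a^2 - 4*a) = (a - 4)^4*(a)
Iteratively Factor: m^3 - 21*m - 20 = (m - 5)*(m^2 + 5*m + 4) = (m - 5)*(m + 1)*(m + 4)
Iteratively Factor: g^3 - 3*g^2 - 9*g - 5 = (g + 1)*(g^2 - 4*g - 5) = (g + 1)^2*(g - 5)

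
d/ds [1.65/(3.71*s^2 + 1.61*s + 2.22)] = (-12.243*s - 2.6565)/(3.71*s^2 + 1.61*s + 2.22)^2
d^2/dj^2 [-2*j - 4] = 0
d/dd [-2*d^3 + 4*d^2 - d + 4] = -6*d^2 + 8*d - 1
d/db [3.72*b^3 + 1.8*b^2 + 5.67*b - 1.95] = 11.16*b^2 + 3.6*b + 5.67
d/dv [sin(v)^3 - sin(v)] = (3*sin(v)^2 - 1)*cos(v)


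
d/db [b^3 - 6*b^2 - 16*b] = 3*b^2 - 12*b - 16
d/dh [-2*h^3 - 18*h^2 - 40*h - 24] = -6*h^2 - 36*h - 40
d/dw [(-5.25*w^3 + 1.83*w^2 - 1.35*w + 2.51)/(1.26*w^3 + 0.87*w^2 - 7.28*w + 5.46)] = (3.5527136788005e-15*w^5 - 6.8733*w^4 + 79.842*w^3 - 107.6307*w^2 + 15.6162*w + 10.9018)/(1.5876*w^6 + 2.1924*w^5 - 17.5887*w^4 + 1.092*w^3 + 62.4988*w^2 - 79.4976*w + 29.8116)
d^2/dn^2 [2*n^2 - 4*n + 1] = 4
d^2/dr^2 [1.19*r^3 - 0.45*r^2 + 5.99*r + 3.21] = 7.14*r - 0.9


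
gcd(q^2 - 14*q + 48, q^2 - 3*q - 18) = q - 6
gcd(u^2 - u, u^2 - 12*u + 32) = 1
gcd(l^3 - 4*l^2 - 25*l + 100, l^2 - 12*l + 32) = l - 4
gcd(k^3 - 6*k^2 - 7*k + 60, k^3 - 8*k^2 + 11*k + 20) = k^2 - 9*k + 20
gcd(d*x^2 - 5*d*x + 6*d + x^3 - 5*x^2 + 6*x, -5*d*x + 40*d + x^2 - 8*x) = 1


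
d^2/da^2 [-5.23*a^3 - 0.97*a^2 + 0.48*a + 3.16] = -31.38*a - 1.94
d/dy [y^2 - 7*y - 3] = 2*y - 7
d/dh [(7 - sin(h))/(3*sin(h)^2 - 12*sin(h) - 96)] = (sin(h)^2 - 14*sin(h) + 60)*cos(h)/(3*(sin(h) - 8)^2*(sin(h) + 4)^2)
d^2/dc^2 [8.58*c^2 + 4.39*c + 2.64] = 17.1600000000000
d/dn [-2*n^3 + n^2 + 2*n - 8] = -6*n^2 + 2*n + 2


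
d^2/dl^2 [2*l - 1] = 0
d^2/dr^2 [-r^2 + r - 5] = -2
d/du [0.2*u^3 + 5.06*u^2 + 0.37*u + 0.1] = 0.6*u^2 + 10.12*u + 0.37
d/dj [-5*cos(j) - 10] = 5*sin(j)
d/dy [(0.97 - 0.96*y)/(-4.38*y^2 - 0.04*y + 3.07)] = (-4.2048*y^2 + 8.4972*y - 2.9084)/(19.1844*y^4 + 0.3504*y^3 - 26.8916*y^2 - 0.2456*y + 9.4249)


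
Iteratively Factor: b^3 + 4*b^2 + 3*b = (b)*(b^2 + 4*b + 3) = b*(b + 1)*(b + 3)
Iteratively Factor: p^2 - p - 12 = (p + 3)*(p - 4)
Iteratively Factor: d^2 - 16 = (d + 4)*(d - 4)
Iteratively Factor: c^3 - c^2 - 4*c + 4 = (c + 2)*(c^2 - 3*c + 2) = (c - 2)*(c + 2)*(c - 1)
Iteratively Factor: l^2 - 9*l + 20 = (l - 5)*(l - 4)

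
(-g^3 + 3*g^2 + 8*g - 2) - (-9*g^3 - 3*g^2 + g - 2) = 8*g^3 + 6*g^2 + 7*g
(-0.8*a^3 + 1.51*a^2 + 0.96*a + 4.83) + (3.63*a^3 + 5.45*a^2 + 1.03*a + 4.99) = 2.83*a^3 + 6.96*a^2 + 1.99*a + 9.82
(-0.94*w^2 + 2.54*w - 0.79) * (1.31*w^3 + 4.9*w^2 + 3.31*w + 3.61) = -1.2314*w^5 - 1.2786*w^4 + 8.2997*w^3 + 1.143*w^2 + 6.5545*w - 2.8519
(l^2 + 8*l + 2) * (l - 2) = l^3 + 6*l^2 - 14*l - 4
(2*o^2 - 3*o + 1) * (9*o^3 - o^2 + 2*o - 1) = 18*o^5 - 29*o^4 + 16*o^3 - 9*o^2 + 5*o - 1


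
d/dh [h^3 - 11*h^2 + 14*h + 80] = 3*h^2 - 22*h + 14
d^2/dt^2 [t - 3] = 0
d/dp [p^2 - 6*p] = 2*p - 6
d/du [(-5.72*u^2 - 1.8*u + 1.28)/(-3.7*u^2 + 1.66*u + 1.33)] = (-16.1552*u^2 - 5.7432*u - 4.5188)/(13.69*u^4 - 12.284*u^3 - 7.0864*u^2 + 4.4156*u + 1.7689)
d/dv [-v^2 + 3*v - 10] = 3 - 2*v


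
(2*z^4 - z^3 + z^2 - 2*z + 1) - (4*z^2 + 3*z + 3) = 2*z^4 - z^3 - 3*z^2 - 5*z - 2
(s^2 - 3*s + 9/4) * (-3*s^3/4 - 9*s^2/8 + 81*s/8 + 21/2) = -3*s^5/4 + 9*s^4/8 + 189*s^3/16 - 717*s^2/32 - 279*s/32 + 189/8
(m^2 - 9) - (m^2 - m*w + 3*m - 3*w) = m*w - 3*m + 3*w - 9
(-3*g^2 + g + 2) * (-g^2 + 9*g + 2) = 3*g^4 - 28*g^3 + g^2 + 20*g + 4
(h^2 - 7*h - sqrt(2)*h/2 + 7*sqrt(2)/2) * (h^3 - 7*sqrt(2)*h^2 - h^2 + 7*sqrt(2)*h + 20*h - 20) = h^5 - 15*sqrt(2)*h^4/2 - 8*h^4 + 34*h^3 + 60*sqrt(2)*h^3 - 216*h^2 - 125*sqrt(2)*h^2/2 + 80*sqrt(2)*h + 189*h - 70*sqrt(2)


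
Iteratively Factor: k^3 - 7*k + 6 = (k + 3)*(k^2 - 3*k + 2) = (k - 2)*(k + 3)*(k - 1)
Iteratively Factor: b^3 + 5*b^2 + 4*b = (b)*(b^2 + 5*b + 4) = b*(b + 4)*(b + 1)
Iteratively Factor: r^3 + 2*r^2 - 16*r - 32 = (r + 4)*(r^2 - 2*r - 8) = (r - 4)*(r + 4)*(r + 2)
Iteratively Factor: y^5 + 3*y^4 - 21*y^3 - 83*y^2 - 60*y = (y - 5)*(y^4 + 8*y^3 + 19*y^2 + 12*y) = (y - 5)*(y + 4)*(y^3 + 4*y^2 + 3*y) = y*(y - 5)*(y + 4)*(y^2 + 4*y + 3) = y*(y - 5)*(y + 3)*(y + 4)*(y + 1)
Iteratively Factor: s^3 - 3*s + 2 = (s - 1)*(s^2 + s - 2) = (s - 1)*(s + 2)*(s - 1)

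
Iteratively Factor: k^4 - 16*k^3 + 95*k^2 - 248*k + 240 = (k - 5)*(k^3 - 11*k^2 + 40*k - 48) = (k - 5)*(k - 3)*(k^2 - 8*k + 16) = (k - 5)*(k - 4)*(k - 3)*(k - 4)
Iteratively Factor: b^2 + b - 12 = (b - 3)*(b + 4)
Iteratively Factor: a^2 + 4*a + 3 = (a + 3)*(a + 1)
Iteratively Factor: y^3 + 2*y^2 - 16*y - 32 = (y - 4)*(y^2 + 6*y + 8) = (y - 4)*(y + 2)*(y + 4)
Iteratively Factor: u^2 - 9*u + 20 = (u - 5)*(u - 4)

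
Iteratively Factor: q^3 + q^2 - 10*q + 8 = (q - 2)*(q^2 + 3*q - 4) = (q - 2)*(q - 1)*(q + 4)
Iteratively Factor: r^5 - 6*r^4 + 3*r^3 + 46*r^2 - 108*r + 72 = (r - 2)*(r^4 - 4*r^3 - 5*r^2 + 36*r - 36) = (r - 2)^2*(r^3 - 2*r^2 - 9*r + 18) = (r - 2)^2*(r + 3)*(r^2 - 5*r + 6) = (r - 2)^3*(r + 3)*(r - 3)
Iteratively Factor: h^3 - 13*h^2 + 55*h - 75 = (h - 5)*(h^2 - 8*h + 15) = (h - 5)^2*(h - 3)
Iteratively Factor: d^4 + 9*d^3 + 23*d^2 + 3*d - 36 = (d + 4)*(d^3 + 5*d^2 + 3*d - 9) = (d - 1)*(d + 4)*(d^2 + 6*d + 9) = (d - 1)*(d + 3)*(d + 4)*(d + 3)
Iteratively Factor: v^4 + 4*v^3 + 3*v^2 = (v)*(v^3 + 4*v^2 + 3*v) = v*(v + 3)*(v^2 + v) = v*(v + 1)*(v + 3)*(v)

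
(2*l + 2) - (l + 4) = l - 2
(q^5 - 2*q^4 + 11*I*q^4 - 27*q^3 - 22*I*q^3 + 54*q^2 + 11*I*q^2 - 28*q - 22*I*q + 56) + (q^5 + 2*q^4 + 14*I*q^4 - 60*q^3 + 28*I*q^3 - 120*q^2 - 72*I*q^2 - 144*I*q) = 2*q^5 + 25*I*q^4 - 87*q^3 + 6*I*q^3 - 66*q^2 - 61*I*q^2 - 28*q - 166*I*q + 56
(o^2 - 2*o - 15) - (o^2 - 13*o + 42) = 11*o - 57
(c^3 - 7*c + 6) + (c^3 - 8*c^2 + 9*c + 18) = 2*c^3 - 8*c^2 + 2*c + 24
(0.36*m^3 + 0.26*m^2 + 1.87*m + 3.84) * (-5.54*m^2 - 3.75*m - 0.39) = -1.9944*m^5 - 2.7904*m^4 - 11.4752*m^3 - 28.3875*m^2 - 15.1293*m - 1.4976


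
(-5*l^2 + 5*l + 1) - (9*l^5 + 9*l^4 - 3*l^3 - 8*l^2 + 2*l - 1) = -9*l^5 - 9*l^4 + 3*l^3 + 3*l^2 + 3*l + 2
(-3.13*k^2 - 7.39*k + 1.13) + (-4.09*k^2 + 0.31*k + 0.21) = -7.22*k^2 - 7.08*k + 1.34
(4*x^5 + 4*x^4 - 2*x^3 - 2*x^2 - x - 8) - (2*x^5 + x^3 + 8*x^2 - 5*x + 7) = 2*x^5 + 4*x^4 - 3*x^3 - 10*x^2 + 4*x - 15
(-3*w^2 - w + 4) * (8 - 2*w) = 6*w^3 - 22*w^2 - 16*w + 32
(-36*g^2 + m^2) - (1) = -36*g^2 + m^2 - 1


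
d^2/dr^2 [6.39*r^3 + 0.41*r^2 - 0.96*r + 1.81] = 38.34*r + 0.82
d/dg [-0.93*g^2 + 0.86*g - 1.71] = 0.86 - 1.86*g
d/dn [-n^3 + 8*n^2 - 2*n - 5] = -3*n^2 + 16*n - 2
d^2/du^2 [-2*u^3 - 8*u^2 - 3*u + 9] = -12*u - 16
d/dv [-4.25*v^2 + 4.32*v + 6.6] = 4.32 - 8.5*v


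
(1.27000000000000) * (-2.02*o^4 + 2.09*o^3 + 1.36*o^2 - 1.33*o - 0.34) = -2.5654*o^4 + 2.6543*o^3 + 1.7272*o^2 - 1.6891*o - 0.4318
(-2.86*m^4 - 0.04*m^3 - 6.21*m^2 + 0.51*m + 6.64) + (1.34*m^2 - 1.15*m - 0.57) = -2.86*m^4 - 0.04*m^3 - 4.87*m^2 - 0.64*m + 6.07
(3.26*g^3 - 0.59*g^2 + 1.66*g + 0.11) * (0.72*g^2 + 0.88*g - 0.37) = 2.3472*g^5 + 2.444*g^4 - 0.5302*g^3 + 1.7583*g^2 - 0.5174*g - 0.0407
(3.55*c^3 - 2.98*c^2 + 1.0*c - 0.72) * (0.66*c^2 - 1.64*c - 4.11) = 2.343*c^5 - 7.7888*c^4 - 9.0433*c^3 + 10.1326*c^2 - 2.9292*c + 2.9592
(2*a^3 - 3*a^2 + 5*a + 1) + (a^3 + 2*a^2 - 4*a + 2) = 3*a^3 - a^2 + a + 3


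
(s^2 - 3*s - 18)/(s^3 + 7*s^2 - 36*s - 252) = (s + 3)/(s^2 + 13*s + 42)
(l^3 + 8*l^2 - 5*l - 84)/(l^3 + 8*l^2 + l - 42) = (l^2 + l - 12)/(l^2 + l - 6)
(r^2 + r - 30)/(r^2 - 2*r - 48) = (r - 5)/(r - 8)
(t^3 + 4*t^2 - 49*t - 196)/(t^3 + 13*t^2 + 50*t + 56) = (t - 7)/(t + 2)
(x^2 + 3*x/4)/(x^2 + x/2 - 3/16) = 4*x/(4*x - 1)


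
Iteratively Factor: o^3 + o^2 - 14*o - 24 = (o + 3)*(o^2 - 2*o - 8) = (o + 2)*(o + 3)*(o - 4)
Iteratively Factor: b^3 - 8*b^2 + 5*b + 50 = (b - 5)*(b^2 - 3*b - 10) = (b - 5)*(b + 2)*(b - 5)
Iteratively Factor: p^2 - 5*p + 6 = (p - 3)*(p - 2)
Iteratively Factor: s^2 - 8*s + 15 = (s - 5)*(s - 3)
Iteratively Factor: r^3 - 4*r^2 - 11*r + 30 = (r - 2)*(r^2 - 2*r - 15) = (r - 2)*(r + 3)*(r - 5)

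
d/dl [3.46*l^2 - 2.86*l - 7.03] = 6.92*l - 2.86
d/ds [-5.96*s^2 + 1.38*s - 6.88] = 1.38 - 11.92*s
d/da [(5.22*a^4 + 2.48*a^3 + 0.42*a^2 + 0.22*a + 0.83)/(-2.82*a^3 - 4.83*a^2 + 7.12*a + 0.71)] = (-14.7204*a^6 - 50.4252*a^5 + 100.7052*a^4 + 51.3808*a^3 + 16.3572*a^2 + 8.6142*a - 5.7534)/(7.9524*a^6 + 27.2412*a^5 - 16.8279*a^4 - 72.7836*a^3 + 43.8358*a^2 + 10.1104*a + 0.5041)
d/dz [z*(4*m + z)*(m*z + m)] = m*(8*m*z + 4*m + 3*z^2 + 2*z)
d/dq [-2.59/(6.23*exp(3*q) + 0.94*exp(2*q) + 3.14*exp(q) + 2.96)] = (48.4071*exp(2*q) + 4.8692*exp(q) + 8.1326)*exp(q)/(6.23*exp(3*q) + 0.94*exp(2*q) + 3.14*exp(q) + 2.96)^2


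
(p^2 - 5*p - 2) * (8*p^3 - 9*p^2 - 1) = 8*p^5 - 49*p^4 + 29*p^3 + 17*p^2 + 5*p + 2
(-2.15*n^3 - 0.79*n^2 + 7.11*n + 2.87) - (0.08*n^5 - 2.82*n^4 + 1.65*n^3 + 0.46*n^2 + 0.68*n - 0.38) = -0.08*n^5 + 2.82*n^4 - 3.8*n^3 - 1.25*n^2 + 6.43*n + 3.25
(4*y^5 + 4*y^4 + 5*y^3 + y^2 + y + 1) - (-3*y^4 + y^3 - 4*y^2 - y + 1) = 4*y^5 + 7*y^4 + 4*y^3 + 5*y^2 + 2*y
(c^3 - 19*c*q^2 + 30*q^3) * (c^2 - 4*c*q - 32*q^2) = c^5 - 4*c^4*q - 51*c^3*q^2 + 106*c^2*q^3 + 488*c*q^4 - 960*q^5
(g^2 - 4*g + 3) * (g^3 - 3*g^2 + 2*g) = g^5 - 7*g^4 + 17*g^3 - 17*g^2 + 6*g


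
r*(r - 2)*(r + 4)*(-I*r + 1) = -I*r^4 + r^3 - 2*I*r^3 + 2*r^2 + 8*I*r^2 - 8*r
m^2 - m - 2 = (m - 2)*(m + 1)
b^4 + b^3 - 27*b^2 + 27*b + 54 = (b - 3)^2*(b + 1)*(b + 6)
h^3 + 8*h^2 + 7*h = h*(h + 1)*(h + 7)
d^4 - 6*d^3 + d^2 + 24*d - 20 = (d - 5)*(d - 2)*(d - 1)*(d + 2)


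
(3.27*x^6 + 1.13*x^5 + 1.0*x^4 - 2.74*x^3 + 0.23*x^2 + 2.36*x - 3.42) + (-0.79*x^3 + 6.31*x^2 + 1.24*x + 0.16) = 3.27*x^6 + 1.13*x^5 + 1.0*x^4 - 3.53*x^3 + 6.54*x^2 + 3.6*x - 3.26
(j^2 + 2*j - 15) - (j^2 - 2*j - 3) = 4*j - 12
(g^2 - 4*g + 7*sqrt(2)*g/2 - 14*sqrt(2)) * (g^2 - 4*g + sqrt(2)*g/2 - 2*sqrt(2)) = g^4 - 8*g^3 + 4*sqrt(2)*g^3 - 32*sqrt(2)*g^2 + 39*g^2/2 - 28*g + 64*sqrt(2)*g + 56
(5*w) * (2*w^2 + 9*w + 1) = 10*w^3 + 45*w^2 + 5*w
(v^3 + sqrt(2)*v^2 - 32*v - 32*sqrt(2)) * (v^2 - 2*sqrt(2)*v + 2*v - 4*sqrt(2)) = v^5 - sqrt(2)*v^4 + 2*v^4 - 36*v^3 - 2*sqrt(2)*v^3 - 72*v^2 + 32*sqrt(2)*v^2 + 64*sqrt(2)*v + 128*v + 256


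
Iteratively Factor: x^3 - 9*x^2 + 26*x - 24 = (x - 3)*(x^2 - 6*x + 8) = (x - 4)*(x - 3)*(x - 2)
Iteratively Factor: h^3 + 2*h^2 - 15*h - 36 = (h + 3)*(h^2 - h - 12) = (h + 3)^2*(h - 4)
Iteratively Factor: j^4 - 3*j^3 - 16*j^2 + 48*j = (j - 4)*(j^3 + j^2 - 12*j) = j*(j - 4)*(j^2 + j - 12) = j*(j - 4)*(j - 3)*(j + 4)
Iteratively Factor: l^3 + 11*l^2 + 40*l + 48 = (l + 3)*(l^2 + 8*l + 16) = (l + 3)*(l + 4)*(l + 4)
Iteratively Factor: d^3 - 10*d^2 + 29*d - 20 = (d - 4)*(d^2 - 6*d + 5) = (d - 4)*(d - 1)*(d - 5)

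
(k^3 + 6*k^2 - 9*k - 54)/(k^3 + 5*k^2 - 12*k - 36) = (k + 3)/(k + 2)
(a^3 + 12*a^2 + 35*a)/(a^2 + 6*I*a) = (a^2 + 12*a + 35)/(a + 6*I)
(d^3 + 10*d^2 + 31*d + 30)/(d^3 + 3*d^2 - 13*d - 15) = (d^2 + 5*d + 6)/(d^2 - 2*d - 3)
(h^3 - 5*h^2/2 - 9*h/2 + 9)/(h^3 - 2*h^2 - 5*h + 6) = (h - 3/2)/(h - 1)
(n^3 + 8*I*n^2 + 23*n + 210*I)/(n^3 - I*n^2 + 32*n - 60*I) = (n + 7*I)/(n - 2*I)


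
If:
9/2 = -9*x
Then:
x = -1/2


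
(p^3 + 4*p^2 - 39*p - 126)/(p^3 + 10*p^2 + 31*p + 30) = (p^2 + p - 42)/(p^2 + 7*p + 10)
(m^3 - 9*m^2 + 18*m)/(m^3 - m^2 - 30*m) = (m - 3)/(m + 5)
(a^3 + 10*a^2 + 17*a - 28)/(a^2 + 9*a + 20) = (a^2 + 6*a - 7)/(a + 5)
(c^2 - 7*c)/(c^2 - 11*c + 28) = c/(c - 4)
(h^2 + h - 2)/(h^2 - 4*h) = (h^2 + h - 2)/(h*(h - 4))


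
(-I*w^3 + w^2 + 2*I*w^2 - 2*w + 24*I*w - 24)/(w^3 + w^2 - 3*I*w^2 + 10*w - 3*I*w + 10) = (-I*w^3 + w^2*(1 + 2*I) + w*(-2 + 24*I) - 24)/(w^3 + w^2*(1 - 3*I) + w*(10 - 3*I) + 10)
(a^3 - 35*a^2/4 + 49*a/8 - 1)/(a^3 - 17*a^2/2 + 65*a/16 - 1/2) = 2*(2*a - 1)/(4*a - 1)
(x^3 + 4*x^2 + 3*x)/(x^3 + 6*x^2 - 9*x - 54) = x*(x + 1)/(x^2 + 3*x - 18)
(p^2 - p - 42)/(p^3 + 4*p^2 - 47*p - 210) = 1/(p + 5)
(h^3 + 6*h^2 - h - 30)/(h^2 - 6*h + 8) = (h^2 + 8*h + 15)/(h - 4)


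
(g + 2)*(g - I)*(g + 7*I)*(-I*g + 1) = -I*g^4 + 7*g^3 - 2*I*g^3 + 14*g^2 - I*g^2 + 7*g - 2*I*g + 14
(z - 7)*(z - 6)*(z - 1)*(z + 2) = z^4 - 12*z^3 + 27*z^2 + 68*z - 84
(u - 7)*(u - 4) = u^2 - 11*u + 28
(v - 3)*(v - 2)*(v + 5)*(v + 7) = v^4 + 7*v^3 - 19*v^2 - 103*v + 210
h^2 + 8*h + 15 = (h + 3)*(h + 5)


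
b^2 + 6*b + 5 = (b + 1)*(b + 5)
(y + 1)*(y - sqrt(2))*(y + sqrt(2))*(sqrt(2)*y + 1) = sqrt(2)*y^4 + y^3 + sqrt(2)*y^3 - 2*sqrt(2)*y^2 + y^2 - 2*sqrt(2)*y - 2*y - 2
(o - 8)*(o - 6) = o^2 - 14*o + 48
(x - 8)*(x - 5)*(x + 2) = x^3 - 11*x^2 + 14*x + 80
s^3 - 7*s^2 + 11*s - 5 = (s - 5)*(s - 1)^2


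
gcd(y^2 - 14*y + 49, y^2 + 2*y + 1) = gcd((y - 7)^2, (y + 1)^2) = 1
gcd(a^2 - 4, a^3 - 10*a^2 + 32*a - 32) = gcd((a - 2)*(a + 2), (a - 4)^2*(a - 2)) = a - 2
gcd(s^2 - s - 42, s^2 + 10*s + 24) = s + 6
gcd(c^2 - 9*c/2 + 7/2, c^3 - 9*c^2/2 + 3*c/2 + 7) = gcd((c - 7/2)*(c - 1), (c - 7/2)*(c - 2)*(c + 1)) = c - 7/2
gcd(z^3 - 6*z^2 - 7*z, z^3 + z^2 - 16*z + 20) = 1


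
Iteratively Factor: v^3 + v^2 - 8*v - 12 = (v + 2)*(v^2 - v - 6) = (v + 2)^2*(v - 3)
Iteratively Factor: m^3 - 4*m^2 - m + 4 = (m - 4)*(m^2 - 1) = (m - 4)*(m + 1)*(m - 1)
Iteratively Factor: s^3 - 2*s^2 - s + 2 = (s + 1)*(s^2 - 3*s + 2) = (s - 2)*(s + 1)*(s - 1)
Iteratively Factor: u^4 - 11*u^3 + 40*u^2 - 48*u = (u - 4)*(u^3 - 7*u^2 + 12*u) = u*(u - 4)*(u^2 - 7*u + 12) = u*(u - 4)^2*(u - 3)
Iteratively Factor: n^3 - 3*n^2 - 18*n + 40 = (n - 5)*(n^2 + 2*n - 8) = (n - 5)*(n + 4)*(n - 2)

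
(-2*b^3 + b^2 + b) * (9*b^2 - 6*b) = -18*b^5 + 21*b^4 + 3*b^3 - 6*b^2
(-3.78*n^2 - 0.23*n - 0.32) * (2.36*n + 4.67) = -8.9208*n^3 - 18.1954*n^2 - 1.8293*n - 1.4944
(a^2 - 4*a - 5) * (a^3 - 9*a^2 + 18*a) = a^5 - 13*a^4 + 49*a^3 - 27*a^2 - 90*a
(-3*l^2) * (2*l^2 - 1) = -6*l^4 + 3*l^2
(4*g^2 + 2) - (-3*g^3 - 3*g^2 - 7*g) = 3*g^3 + 7*g^2 + 7*g + 2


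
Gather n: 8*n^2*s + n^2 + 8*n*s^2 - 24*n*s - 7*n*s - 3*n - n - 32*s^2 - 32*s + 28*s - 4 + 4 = n^2*(8*s + 1) + n*(8*s^2 - 31*s - 4) - 32*s^2 - 4*s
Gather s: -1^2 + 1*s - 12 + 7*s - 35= 8*s - 48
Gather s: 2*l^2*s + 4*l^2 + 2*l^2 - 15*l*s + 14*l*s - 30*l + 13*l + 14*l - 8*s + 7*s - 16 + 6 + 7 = 6*l^2 - 3*l + s*(2*l^2 - l - 1) - 3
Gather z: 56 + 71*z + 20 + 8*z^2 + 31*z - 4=8*z^2 + 102*z + 72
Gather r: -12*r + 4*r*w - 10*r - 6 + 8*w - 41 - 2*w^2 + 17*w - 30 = r*(4*w - 22) - 2*w^2 + 25*w - 77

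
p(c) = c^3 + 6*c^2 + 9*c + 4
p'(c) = 3*c^2 + 12*c + 9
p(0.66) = 12.84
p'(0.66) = 18.23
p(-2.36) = 3.03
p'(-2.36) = -2.61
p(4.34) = 237.82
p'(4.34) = 117.59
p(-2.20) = 2.59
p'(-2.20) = -2.88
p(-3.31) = 3.68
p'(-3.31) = 2.15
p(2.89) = 104.26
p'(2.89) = 68.74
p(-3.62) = 2.61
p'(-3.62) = 4.87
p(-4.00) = 0.00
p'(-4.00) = 9.00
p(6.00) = 490.00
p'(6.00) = 189.00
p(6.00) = 490.00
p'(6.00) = 189.00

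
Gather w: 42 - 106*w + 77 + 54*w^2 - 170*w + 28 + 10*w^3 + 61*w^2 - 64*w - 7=10*w^3 + 115*w^2 - 340*w + 140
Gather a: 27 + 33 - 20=40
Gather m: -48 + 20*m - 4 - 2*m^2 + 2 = -2*m^2 + 20*m - 50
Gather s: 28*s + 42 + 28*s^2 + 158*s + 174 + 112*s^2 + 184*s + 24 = 140*s^2 + 370*s + 240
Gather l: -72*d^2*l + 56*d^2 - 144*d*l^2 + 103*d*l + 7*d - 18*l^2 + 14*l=56*d^2 + 7*d + l^2*(-144*d - 18) + l*(-72*d^2 + 103*d + 14)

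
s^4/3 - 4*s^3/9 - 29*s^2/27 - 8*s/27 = s*(s/3 + 1/3)*(s - 8/3)*(s + 1/3)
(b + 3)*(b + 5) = b^2 + 8*b + 15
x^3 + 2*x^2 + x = x*(x + 1)^2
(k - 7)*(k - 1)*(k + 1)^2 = k^4 - 6*k^3 - 8*k^2 + 6*k + 7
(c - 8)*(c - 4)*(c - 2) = c^3 - 14*c^2 + 56*c - 64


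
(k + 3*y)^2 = k^2 + 6*k*y + 9*y^2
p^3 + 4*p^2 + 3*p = p*(p + 1)*(p + 3)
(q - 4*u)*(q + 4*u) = q^2 - 16*u^2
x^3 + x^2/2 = x^2*(x + 1/2)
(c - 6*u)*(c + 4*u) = c^2 - 2*c*u - 24*u^2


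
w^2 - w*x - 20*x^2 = (w - 5*x)*(w + 4*x)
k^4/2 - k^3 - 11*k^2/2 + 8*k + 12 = (k/2 + sqrt(2))*(k - 3)*(k + 1)*(k - 2*sqrt(2))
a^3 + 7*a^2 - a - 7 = (a - 1)*(a + 1)*(a + 7)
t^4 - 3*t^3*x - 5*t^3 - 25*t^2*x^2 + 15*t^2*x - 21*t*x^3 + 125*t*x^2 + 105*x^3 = (t - 5)*(t - 7*x)*(t + x)*(t + 3*x)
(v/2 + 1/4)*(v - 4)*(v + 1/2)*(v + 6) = v^4/2 + 3*v^3/2 - 87*v^2/8 - 47*v/4 - 3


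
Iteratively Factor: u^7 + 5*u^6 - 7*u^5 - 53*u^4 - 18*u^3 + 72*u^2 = (u - 1)*(u^6 + 6*u^5 - u^4 - 54*u^3 - 72*u^2) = (u - 1)*(u + 4)*(u^5 + 2*u^4 - 9*u^3 - 18*u^2) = u*(u - 1)*(u + 4)*(u^4 + 2*u^3 - 9*u^2 - 18*u) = u*(u - 1)*(u + 3)*(u + 4)*(u^3 - u^2 - 6*u) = u^2*(u - 1)*(u + 3)*(u + 4)*(u^2 - u - 6) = u^2*(u - 1)*(u + 2)*(u + 3)*(u + 4)*(u - 3)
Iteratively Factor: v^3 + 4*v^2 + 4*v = (v + 2)*(v^2 + 2*v) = v*(v + 2)*(v + 2)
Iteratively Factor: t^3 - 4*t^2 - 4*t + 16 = (t - 2)*(t^2 - 2*t - 8) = (t - 2)*(t + 2)*(t - 4)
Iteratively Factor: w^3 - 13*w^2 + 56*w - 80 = (w - 4)*(w^2 - 9*w + 20) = (w - 4)^2*(w - 5)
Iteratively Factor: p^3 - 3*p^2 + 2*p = (p - 2)*(p^2 - p) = p*(p - 2)*(p - 1)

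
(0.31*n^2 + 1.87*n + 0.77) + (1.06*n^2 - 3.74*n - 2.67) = 1.37*n^2 - 1.87*n - 1.9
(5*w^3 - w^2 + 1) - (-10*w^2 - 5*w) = 5*w^3 + 9*w^2 + 5*w + 1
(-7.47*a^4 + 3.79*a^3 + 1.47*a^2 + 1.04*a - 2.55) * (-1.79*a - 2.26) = 13.3713*a^5 + 10.0981*a^4 - 11.1967*a^3 - 5.1838*a^2 + 2.2141*a + 5.763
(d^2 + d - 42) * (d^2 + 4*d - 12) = d^4 + 5*d^3 - 50*d^2 - 180*d + 504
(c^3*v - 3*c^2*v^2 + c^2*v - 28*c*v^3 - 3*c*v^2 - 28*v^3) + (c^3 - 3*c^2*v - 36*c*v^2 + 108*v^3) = c^3*v + c^3 - 3*c^2*v^2 - 2*c^2*v - 28*c*v^3 - 39*c*v^2 + 80*v^3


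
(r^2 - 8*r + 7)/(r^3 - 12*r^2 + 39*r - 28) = 1/(r - 4)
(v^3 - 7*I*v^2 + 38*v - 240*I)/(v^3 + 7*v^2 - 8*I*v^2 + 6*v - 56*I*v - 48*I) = (v^2 + I*v + 30)/(v^2 + 7*v + 6)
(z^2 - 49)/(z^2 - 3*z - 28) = (z + 7)/(z + 4)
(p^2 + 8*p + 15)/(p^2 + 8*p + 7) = (p^2 + 8*p + 15)/(p^2 + 8*p + 7)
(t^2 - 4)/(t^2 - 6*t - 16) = (t - 2)/(t - 8)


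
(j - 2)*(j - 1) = j^2 - 3*j + 2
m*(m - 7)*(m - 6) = m^3 - 13*m^2 + 42*m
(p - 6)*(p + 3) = p^2 - 3*p - 18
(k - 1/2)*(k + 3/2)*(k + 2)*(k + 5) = k^4 + 8*k^3 + 65*k^2/4 + 19*k/4 - 15/2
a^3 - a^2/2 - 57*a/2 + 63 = (a - 7/2)*(a - 3)*(a + 6)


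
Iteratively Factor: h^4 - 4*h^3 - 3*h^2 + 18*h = (h + 2)*(h^3 - 6*h^2 + 9*h) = (h - 3)*(h + 2)*(h^2 - 3*h) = h*(h - 3)*(h + 2)*(h - 3)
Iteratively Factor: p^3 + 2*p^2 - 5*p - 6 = (p + 1)*(p^2 + p - 6) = (p + 1)*(p + 3)*(p - 2)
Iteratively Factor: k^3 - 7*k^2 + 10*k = (k - 5)*(k^2 - 2*k) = (k - 5)*(k - 2)*(k)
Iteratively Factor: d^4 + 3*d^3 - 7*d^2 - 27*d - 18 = (d + 1)*(d^3 + 2*d^2 - 9*d - 18) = (d + 1)*(d + 2)*(d^2 - 9) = (d - 3)*(d + 1)*(d + 2)*(d + 3)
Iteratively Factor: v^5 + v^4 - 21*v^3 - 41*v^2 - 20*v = (v - 5)*(v^4 + 6*v^3 + 9*v^2 + 4*v) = (v - 5)*(v + 1)*(v^3 + 5*v^2 + 4*v) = (v - 5)*(v + 1)*(v + 4)*(v^2 + v) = (v - 5)*(v + 1)^2*(v + 4)*(v)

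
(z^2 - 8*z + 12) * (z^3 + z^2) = z^5 - 7*z^4 + 4*z^3 + 12*z^2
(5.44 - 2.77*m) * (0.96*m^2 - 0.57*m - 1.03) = -2.6592*m^3 + 6.8013*m^2 - 0.2477*m - 5.6032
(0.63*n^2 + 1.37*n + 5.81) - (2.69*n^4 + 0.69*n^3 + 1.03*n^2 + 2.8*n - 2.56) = -2.69*n^4 - 0.69*n^3 - 0.4*n^2 - 1.43*n + 8.37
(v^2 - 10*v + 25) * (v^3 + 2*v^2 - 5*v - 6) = v^5 - 8*v^4 + 94*v^2 - 65*v - 150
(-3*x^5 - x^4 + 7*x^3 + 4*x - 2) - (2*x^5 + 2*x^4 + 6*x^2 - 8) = -5*x^5 - 3*x^4 + 7*x^3 - 6*x^2 + 4*x + 6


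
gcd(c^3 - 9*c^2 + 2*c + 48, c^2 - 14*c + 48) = c - 8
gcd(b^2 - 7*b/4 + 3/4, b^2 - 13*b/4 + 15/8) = b - 3/4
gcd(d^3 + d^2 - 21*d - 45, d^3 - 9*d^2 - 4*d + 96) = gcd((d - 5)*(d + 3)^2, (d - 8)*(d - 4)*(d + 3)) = d + 3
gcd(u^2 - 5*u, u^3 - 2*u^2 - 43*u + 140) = u - 5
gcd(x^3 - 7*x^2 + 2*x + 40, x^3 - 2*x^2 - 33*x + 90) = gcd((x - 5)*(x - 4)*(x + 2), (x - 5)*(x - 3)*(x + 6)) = x - 5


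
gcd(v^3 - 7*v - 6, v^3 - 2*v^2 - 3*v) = v^2 - 2*v - 3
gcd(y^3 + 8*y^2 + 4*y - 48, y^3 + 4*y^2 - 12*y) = y^2 + 4*y - 12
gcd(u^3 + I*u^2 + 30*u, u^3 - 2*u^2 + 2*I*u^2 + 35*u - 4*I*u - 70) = u - 5*I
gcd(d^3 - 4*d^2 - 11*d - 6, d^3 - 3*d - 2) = d^2 + 2*d + 1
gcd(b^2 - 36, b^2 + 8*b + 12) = b + 6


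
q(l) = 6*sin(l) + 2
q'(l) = 6*cos(l)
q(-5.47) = 6.36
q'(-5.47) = 4.12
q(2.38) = 6.14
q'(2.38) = -4.34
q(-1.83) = -3.80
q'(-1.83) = -1.54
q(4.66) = -3.99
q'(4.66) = -0.31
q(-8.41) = -3.10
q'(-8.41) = -3.17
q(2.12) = 7.12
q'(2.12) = -3.13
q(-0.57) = -1.24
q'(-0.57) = 5.05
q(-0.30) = 0.23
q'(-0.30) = 5.73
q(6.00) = 0.32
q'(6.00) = 5.76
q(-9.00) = -0.47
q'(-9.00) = -5.47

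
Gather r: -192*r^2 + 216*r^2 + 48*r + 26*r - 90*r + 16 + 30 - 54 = 24*r^2 - 16*r - 8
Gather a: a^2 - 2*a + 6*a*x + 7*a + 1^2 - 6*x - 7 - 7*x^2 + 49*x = a^2 + a*(6*x + 5) - 7*x^2 + 43*x - 6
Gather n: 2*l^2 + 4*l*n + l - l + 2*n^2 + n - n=2*l^2 + 4*l*n + 2*n^2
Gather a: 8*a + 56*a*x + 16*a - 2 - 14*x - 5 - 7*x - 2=a*(56*x + 24) - 21*x - 9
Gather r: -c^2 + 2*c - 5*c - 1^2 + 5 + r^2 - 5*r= -c^2 - 3*c + r^2 - 5*r + 4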